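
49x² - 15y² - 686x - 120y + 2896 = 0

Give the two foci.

(7, -12) and (7, 4)

Group: 49(x² - 14x) -15(y² + 8y) = -2896
49(x - 7)² -15(y + 4)² = -2896 + 2401 - 240 = -735
Dividing both sides by -735: (y + 4)²/49 - (x - 7)²/15 = 1
Hyperbola, center (7, -4), transverse axis vertical; a² = 49, b² = 15.
c² = a² + b² = 49 + 15 = 64, so c = 8.
Foci lie on the vertical axis through the center: (h, k ± c).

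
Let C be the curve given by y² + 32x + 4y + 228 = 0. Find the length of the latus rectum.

Only y is squared. Complete the square in y: (y + 2)² = -32(x + 7).
Vertex (-7, -2); 4p = -32 so p = -8. Opens left.
Latus rectum length = |4p| = 32.

32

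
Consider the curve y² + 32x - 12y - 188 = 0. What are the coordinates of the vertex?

(7, 6)

Only y is squared. Complete the square in y: (y - 6)² = -32(x - 7).
Vertex (7, 6); 4p = -32 so p = -8. Opens left.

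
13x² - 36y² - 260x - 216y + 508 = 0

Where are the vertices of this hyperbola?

(4, -3) and (16, -3)

Group the x- and y-terms: 13(x² - 20x) -36(y² + 6y) = -508
Complete the square: 13(x - 10)² -36(y + 3)² = -508 + 1300 - 324 = 468
Dividing both sides by 468: (x - 10)²/36 - (y + 3)²/13 = 1
Hyperbola, center (10, -3), transverse axis horizontal; a² = 36, b² = 13.
a = 6. Vertices at (h ± a, k).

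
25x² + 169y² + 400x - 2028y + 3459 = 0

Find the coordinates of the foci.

Collect terms: 25(x² + 16x) + 169(y² - 12y) = -3459
25(x + 8)² + 169(y - 6)² = -3459 + 1600 + 6084 = 4225
Dividing both sides by 4225: (x + 8)²/169 + (y - 6)²/25 = 1
Ellipse, center (-8, 6), major axis horizontal; a² = 169, b² = 25.
c² = a² - b² = 169 - 25 = 144, so c = 12.
Foci lie on the horizontal axis through the center: (h ± c, k).

(-20, 6) and (4, 6)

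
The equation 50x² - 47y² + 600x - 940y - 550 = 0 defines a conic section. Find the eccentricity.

Group: 50(x² + 12x) -47(y² + 20y) = 550
Complete the square: 50(x + 6)² -47(y + 10)² = 550 + 1800 - 4700 = -2350
Divide by -2350: (y + 10)²/50 - (x + 6)²/47 = 1
Hyperbola, center (-6, -10), transverse axis vertical; a² = 50, b² = 47.
c² = a² + b² = 97, so c = √97.
e = c/a = √97/5√2 = √194/10.

e = √194/10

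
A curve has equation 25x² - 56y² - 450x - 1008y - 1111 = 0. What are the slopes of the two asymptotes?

Rearranging, 25(x² - 18x) -56(y² + 18y) = 1111.
Complete the square in x and y: 25(x - 9)² -56(y + 9)² = 1111 + 2025 - 4536 = -1400
Divide by -1400: (y + 9)²/25 - (x - 9)²/56 = 1
Hyperbola, center (9, -9), transverse axis vertical; a² = 25, b² = 56.
For a vertical hyperbola the asymptotes have slope ±a/b.
Here that is ±5/2√14 = ±5√14/28.

5√14/28 and -5√14/28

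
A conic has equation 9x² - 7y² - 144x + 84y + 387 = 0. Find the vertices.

Group: 9(x² - 16x) -7(y² - 12y) = -387
Complete the square: 9(x - 8)² -7(y - 6)² = -387 + 576 - 252 = -63
Divide by -63: (y - 6)²/9 - (x - 8)²/7 = 1
Hyperbola, center (8, 6), transverse axis vertical; a² = 9, b² = 7.
a = 3. Vertices at (h, k ± a).

(8, 3) and (8, 9)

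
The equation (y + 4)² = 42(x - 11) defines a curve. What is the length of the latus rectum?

42

Vertex (11, -4); 4p = 42 so p = 21/2. Opens right.
Latus rectum length = |4p| = 42.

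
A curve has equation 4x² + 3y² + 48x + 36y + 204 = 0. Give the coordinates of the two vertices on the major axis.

(-6, -10) and (-6, -2)

Rearranging, 4(x² + 12x) + 3(y² + 12y) = -204.
Complete the square in x and y: 4(x + 6)² + 3(y + 6)² = -204 + 144 + 108 = 48
Dividing both sides by 48: (x + 6)²/12 + (y + 6)²/16 = 1
Ellipse, center (-6, -6), major axis vertical; a² = 16, b² = 12.
a = 4. Vertices at (h, k ± a).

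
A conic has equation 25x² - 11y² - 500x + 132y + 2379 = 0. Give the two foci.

Collect terms: 25(x² - 20x) -11(y² - 12y) = -2379
Completing the square gives 25(x - 10)² -11(y - 6)² = -2379 + 2500 - 396 = -275.
Divide through by -275 to get (y - 6)²/25 - (x - 10)²/11 = 1.
Hyperbola, center (10, 6), transverse axis vertical; a² = 25, b² = 11.
c² = a² + b² = 25 + 11 = 36, so c = 6.
Foci lie on the vertical axis through the center: (h, k ± c).

(10, 0) and (10, 12)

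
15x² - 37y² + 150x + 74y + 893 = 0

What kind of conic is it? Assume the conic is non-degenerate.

hyperbola

No xy term. Coefficients of x² and y² are A = 15, C = -37.
A and C have opposite signs ⇒ hyperbola.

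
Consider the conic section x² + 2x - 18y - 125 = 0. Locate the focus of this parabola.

Only x is squared. Complete the square in x: (x + 1)² = 18(y + 7).
Vertex (-1, -7); 4p = 18 so p = 9/2. Opens up.
Focus is p units from the vertex along the axis: (h, k + p).

(-1, -5/2)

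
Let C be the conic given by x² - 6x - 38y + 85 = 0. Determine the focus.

(3, 23/2)

Only x is squared. Complete the square in x: (x - 3)² = 38(y - 2).
Vertex (3, 2); 4p = 38 so p = 19/2. Opens up.
Focus is p units from the vertex along the axis: (h, k + p).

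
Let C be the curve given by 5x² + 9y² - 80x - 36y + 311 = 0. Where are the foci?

Collect terms: 5(x² - 16x) + 9(y² - 4y) = -311
Complete the square: 5(x - 8)² + 9(y - 2)² = -311 + 320 + 36 = 45
Dividing both sides by 45: (x - 8)²/9 + (y - 2)²/5 = 1
Ellipse, center (8, 2), major axis horizontal; a² = 9, b² = 5.
c² = a² - b² = 9 - 5 = 4, so c = 2.
Foci lie on the horizontal axis through the center: (h ± c, k).

(6, 2) and (10, 2)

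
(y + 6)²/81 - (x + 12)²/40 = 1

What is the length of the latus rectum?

80/9

Center (-12, -6). The positive term is the y-term, so the transverse axis is vertical; a² = 81, b² = 40.
Latus rectum length = 2b²/a = 2·40/9 = 80/9.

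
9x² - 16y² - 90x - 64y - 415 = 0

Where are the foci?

Group the x- and y-terms: 9(x² - 10x) -16(y² + 4y) = 415
Completing the square gives 9(x - 5)² -16(y + 2)² = 415 + 225 - 64 = 576.
Dividing both sides by 576: (x - 5)²/64 - (y + 2)²/36 = 1
Hyperbola, center (5, -2), transverse axis horizontal; a² = 64, b² = 36.
c² = a² + b² = 64 + 36 = 100, so c = 10.
Foci lie on the horizontal axis through the center: (h ± c, k).

(-5, -2) and (15, -2)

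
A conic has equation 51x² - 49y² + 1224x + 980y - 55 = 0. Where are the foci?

Collect terms: 51(x² + 24x) -49(y² - 20y) = 55
Complete the square: 51(x + 12)² -49(y - 10)² = 55 + 7344 - 4900 = 2499
Divide by 2499: (x + 12)²/49 - (y - 10)²/51 = 1
Hyperbola, center (-12, 10), transverse axis horizontal; a² = 49, b² = 51.
c² = a² + b² = 49 + 51 = 100, so c = 10.
Foci lie on the horizontal axis through the center: (h ± c, k).

(-22, 10) and (-2, 10)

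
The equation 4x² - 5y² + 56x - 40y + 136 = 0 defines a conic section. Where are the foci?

Group: 4(x² + 14x) -5(y² + 8y) = -136
4(x + 7)² -5(y + 4)² = -136 + 196 - 80 = -20
Divide through by -20 to get (y + 4)²/4 - (x + 7)²/5 = 1.
Hyperbola, center (-7, -4), transverse axis vertical; a² = 4, b² = 5.
c² = a² + b² = 4 + 5 = 9, so c = 3.
Foci lie on the vertical axis through the center: (h, k ± c).

(-7, -7) and (-7, -1)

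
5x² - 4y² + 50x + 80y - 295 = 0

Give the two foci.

Collect terms: 5(x² + 10x) -4(y² - 20y) = 295
5(x + 5)² -4(y - 10)² = 295 + 125 - 400 = 20
Divide by 20: (x + 5)²/4 - (y - 10)²/5 = 1
Hyperbola, center (-5, 10), transverse axis horizontal; a² = 4, b² = 5.
c² = a² + b² = 4 + 5 = 9, so c = 3.
Foci lie on the horizontal axis through the center: (h ± c, k).

(-8, 10) and (-2, 10)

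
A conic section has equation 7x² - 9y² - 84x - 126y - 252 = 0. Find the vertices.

(3, -7) and (9, -7)

Collect terms: 7(x² - 12x) -9(y² + 14y) = 252
7(x - 6)² -9(y + 7)² = 252 + 252 - 441 = 63
Divide through by 63 to get (x - 6)²/9 - (y + 7)²/7 = 1.
Hyperbola, center (6, -7), transverse axis horizontal; a² = 9, b² = 7.
a = 3. Vertices at (h ± a, k).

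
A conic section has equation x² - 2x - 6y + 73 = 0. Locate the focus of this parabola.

Only x is squared. Complete the square in x: (x - 1)² = 6(y - 12).
Vertex (1, 12); 4p = 6 so p = 3/2. Opens up.
Focus is p units from the vertex along the axis: (h, k + p).

(1, 27/2)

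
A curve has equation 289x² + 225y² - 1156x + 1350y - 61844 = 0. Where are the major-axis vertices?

Rearranging, 289(x² - 4x) + 225(y² + 6y) = 61844.
289(x - 2)² + 225(y + 3)² = 61844 + 1156 + 2025 = 65025
Divide through by 65025 to get (x - 2)²/225 + (y + 3)²/289 = 1.
Ellipse, center (2, -3), major axis vertical; a² = 289, b² = 225.
a = 17. Vertices at (h, k ± a).

(2, -20) and (2, 14)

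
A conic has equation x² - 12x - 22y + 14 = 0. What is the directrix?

Only x is squared. Complete the square in x: (x - 6)² = 22(y + 1).
Vertex (6, -1); 4p = 22 so p = 11/2. Opens up.
Directrix is the horizontal line y = k − p = -1 − (11/2) = -13/2.

y = -13/2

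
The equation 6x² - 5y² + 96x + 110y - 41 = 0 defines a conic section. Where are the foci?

(-8, 11 - √66) and (-8, 11 + √66)

Group the x- and y-terms: 6(x² + 16x) -5(y² - 22y) = 41
Complete the square in x and y: 6(x + 8)² -5(y - 11)² = 41 + 384 - 605 = -180
Divide through by -180 to get (y - 11)²/36 - (x + 8)²/30 = 1.
Hyperbola, center (-8, 11), transverse axis vertical; a² = 36, b² = 30.
c² = a² + b² = 36 + 30 = 66, so c = √66.
Foci lie on the vertical axis through the center: (h, k ± c).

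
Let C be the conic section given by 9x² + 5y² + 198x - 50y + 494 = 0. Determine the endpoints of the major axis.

(-11, -7) and (-11, 17)

Group the x- and y-terms: 9(x² + 22x) + 5(y² - 10y) = -494
Completing the square gives 9(x + 11)² + 5(y - 5)² = -494 + 1089 + 125 = 720.
Divide by 720: (x + 11)²/80 + (y - 5)²/144 = 1
Ellipse, center (-11, 5), major axis vertical; a² = 144, b² = 80.
a = 12. Vertices at (h, k ± a).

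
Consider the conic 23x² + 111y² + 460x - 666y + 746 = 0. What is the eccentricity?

e = 2√2442/111

Collect terms: 23(x² + 20x) + 111(y² - 6y) = -746
Complete the square in x and y: 23(x + 10)² + 111(y - 3)² = -746 + 2300 + 999 = 2553
Divide through by 2553 to get (x + 10)²/111 + (y - 3)²/23 = 1.
Ellipse, center (-10, 3), major axis horizontal; a² = 111, b² = 23.
c² = a² - b² = 88, so c = 2√22.
e = c/a = 2√22/√111 = 2√2442/111.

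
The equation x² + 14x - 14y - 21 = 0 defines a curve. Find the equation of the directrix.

Only x is squared. Complete the square in x: (x + 7)² = 14(y + 5).
Vertex (-7, -5); 4p = 14 so p = 7/2. Opens up.
Directrix is the horizontal line y = k − p = -5 − (7/2) = -17/2.

y = -17/2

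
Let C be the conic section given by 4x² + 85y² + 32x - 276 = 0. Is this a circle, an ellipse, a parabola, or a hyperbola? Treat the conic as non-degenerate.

No xy term. Coefficients of x² and y² are A = 4, C = 85.
A and C have the same sign but A ≠ C ⇒ ellipse.

ellipse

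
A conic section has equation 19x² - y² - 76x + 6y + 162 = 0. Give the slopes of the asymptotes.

√19 and -√19

Rearranging, 19(x² - 4x) -(y² - 6y) = -162.
Complete the square in x and y: 19(x - 2)² -(y - 3)² = -162 + 76 - 9 = -95
Divide by -95: (y - 3)²/95 - (x - 2)²/5 = 1
Hyperbola, center (2, 3), transverse axis vertical; a² = 95, b² = 5.
For a vertical hyperbola the asymptotes have slope ±a/b.
Here that is ±√95/√5 = ±√19.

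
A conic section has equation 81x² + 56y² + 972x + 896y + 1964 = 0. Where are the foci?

81(x² + 12x) + 56(y² + 16y) = -1964
Complete the square in x and y: 81(x + 6)² + 56(y + 8)² = -1964 + 2916 + 3584 = 4536
Dividing both sides by 4536: (x + 6)²/56 + (y + 8)²/81 = 1
Ellipse, center (-6, -8), major axis vertical; a² = 81, b² = 56.
c² = a² - b² = 81 - 56 = 25, so c = 5.
Foci lie on the vertical axis through the center: (h, k ± c).

(-6, -13) and (-6, -3)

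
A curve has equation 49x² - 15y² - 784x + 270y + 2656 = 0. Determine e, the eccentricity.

Group: 49(x² - 16x) -15(y² - 18y) = -2656
Complete the square: 49(x - 8)² -15(y - 9)² = -2656 + 3136 - 1215 = -735
Dividing both sides by -735: (y - 9)²/49 - (x - 8)²/15 = 1
Hyperbola, center (8, 9), transverse axis vertical; a² = 49, b² = 15.
c² = a² + b² = 64, so c = 8.
e = c/a = 8/7.

e = 8/7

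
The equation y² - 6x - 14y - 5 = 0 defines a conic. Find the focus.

(-15/2, 7)

Only y is squared. Complete the square in y: (y - 7)² = 6(x + 9).
Vertex (-9, 7); 4p = 6 so p = 3/2. Opens right.
Focus is p units from the vertex along the axis: (h + p, k).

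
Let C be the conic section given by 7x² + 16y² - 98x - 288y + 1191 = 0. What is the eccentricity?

e = 3/4

Rearranging, 7(x² - 14x) + 16(y² - 18y) = -1191.
7(x - 7)² + 16(y - 9)² = -1191 + 343 + 1296 = 448
Divide by 448: (x - 7)²/64 + (y - 9)²/28 = 1
Ellipse, center (7, 9), major axis horizontal; a² = 64, b² = 28.
c² = a² - b² = 36, so c = 6.
e = c/a = 6/8 = 3/4.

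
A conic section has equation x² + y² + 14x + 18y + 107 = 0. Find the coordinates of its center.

(-7, -9)

Rearranging, (x² + 14x) + (y² + 18y) = -107.
Complete the square: (x + 7)² + (y + 9)² = -107 + 49 + 81 = 23
So (x + 7)² + (y + 9)² = 23.
Circle centered at (-7, -9) with r² = 23.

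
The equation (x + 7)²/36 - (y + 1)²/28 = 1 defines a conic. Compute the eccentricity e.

e = 4/3

Center (-7, -1). The positive term is the x-term, so the transverse axis is horizontal; a² = 36, b² = 28.
c² = a² + b² = 64, so c = 8.
e = c/a = 8/6 = 4/3.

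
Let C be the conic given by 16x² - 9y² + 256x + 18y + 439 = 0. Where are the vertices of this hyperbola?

(-14, 1) and (-2, 1)

Group: 16(x² + 16x) -9(y² - 2y) = -439
Complete the square: 16(x + 8)² -9(y - 1)² = -439 + 1024 - 9 = 576
Dividing both sides by 576: (x + 8)²/36 - (y - 1)²/64 = 1
Hyperbola, center (-8, 1), transverse axis horizontal; a² = 36, b² = 64.
a = 6. Vertices at (h ± a, k).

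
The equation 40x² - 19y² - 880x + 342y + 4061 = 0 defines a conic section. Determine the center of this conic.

Group: 40(x² - 22x) -19(y² - 18y) = -4061
40(x - 11)² -19(y - 9)² = -4061 + 4840 - 1539 = -760
Divide by -760: (y - 9)²/40 - (x - 11)²/19 = 1
Hyperbola with center (11, 9).

(11, 9)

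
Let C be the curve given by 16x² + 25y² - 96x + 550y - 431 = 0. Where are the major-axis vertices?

Rearranging, 16(x² - 6x) + 25(y² + 22y) = 431.
Complete the square in x and y: 16(x - 3)² + 25(y + 11)² = 431 + 144 + 3025 = 3600
Divide through by 3600 to get (x - 3)²/225 + (y + 11)²/144 = 1.
Ellipse, center (3, -11), major axis horizontal; a² = 225, b² = 144.
a = 15. Vertices at (h ± a, k).

(-12, -11) and (18, -11)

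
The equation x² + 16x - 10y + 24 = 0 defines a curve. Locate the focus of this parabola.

Only x is squared. Complete the square in x: (x + 8)² = 10(y + 4).
Vertex (-8, -4); 4p = 10 so p = 5/2. Opens up.
Focus is p units from the vertex along the axis: (h, k + p).

(-8, -3/2)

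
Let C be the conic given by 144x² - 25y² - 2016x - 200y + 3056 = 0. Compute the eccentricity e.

e = 13/5

144(x² - 14x) -25(y² + 8y) = -3056
Completing the square gives 144(x - 7)² -25(y + 4)² = -3056 + 7056 - 400 = 3600.
Divide by 3600: (x - 7)²/25 - (y + 4)²/144 = 1
Hyperbola, center (7, -4), transverse axis horizontal; a² = 25, b² = 144.
c² = a² + b² = 169, so c = 13.
e = c/a = 13/5.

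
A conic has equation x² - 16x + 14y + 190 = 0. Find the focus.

Only x is squared. Complete the square in x: (x - 8)² = -14(y + 9).
Vertex (8, -9); 4p = -14 so p = -7/2. Opens down.
Focus is p units from the vertex along the axis: (h, k + p).

(8, -25/2)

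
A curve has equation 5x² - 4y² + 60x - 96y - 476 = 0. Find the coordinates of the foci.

(-12, -12) and (0, -12)

Collect terms: 5(x² + 12x) -4(y² + 24y) = 476
Completing the square gives 5(x + 6)² -4(y + 12)² = 476 + 180 - 576 = 80.
Dividing both sides by 80: (x + 6)²/16 - (y + 12)²/20 = 1
Hyperbola, center (-6, -12), transverse axis horizontal; a² = 16, b² = 20.
c² = a² + b² = 16 + 20 = 36, so c = 6.
Foci lie on the horizontal axis through the center: (h ± c, k).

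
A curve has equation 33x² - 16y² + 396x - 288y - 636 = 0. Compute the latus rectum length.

33(x² + 12x) -16(y² + 18y) = 636
Complete the square: 33(x + 6)² -16(y + 9)² = 636 + 1188 - 1296 = 528
Dividing both sides by 528: (x + 6)²/16 - (y + 9)²/33 = 1
Hyperbola, center (-6, -9), transverse axis horizontal; a² = 16, b² = 33.
Latus rectum length = 2b²/a = 2·33/4 = 33/2.

33/2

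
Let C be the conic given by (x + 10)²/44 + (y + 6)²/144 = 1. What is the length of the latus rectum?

Center (-10, -6). The larger denominator 144 sits under the y-term, so the major axis is vertical; a² = 144, b² = 44.
Latus rectum length = 2b²/a = 2·44/12 = 22/3.

22/3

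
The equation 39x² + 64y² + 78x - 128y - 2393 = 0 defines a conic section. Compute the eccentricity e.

e = 5/8

39(x² + 2x) + 64(y² - 2y) = 2393
Completing the square gives 39(x + 1)² + 64(y - 1)² = 2393 + 39 + 64 = 2496.
Divide through by 2496 to get (x + 1)²/64 + (y - 1)²/39 = 1.
Ellipse, center (-1, 1), major axis horizontal; a² = 64, b² = 39.
c² = a² - b² = 25, so c = 5.
e = c/a = 5/8.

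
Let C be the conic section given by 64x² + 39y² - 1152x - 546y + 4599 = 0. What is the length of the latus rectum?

Group the x- and y-terms: 64(x² - 18x) + 39(y² - 14y) = -4599
Completing the square gives 64(x - 9)² + 39(y - 7)² = -4599 + 5184 + 1911 = 2496.
Divide by 2496: (x - 9)²/39 + (y - 7)²/64 = 1
Ellipse, center (9, 7), major axis vertical; a² = 64, b² = 39.
Latus rectum length = 2b²/a = 2·39/8 = 39/4.

39/4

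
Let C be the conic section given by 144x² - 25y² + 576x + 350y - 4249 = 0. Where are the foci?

144(x² + 4x) -25(y² - 14y) = 4249
144(x + 2)² -25(y - 7)² = 4249 + 576 - 1225 = 3600
Divide through by 3600 to get (x + 2)²/25 - (y - 7)²/144 = 1.
Hyperbola, center (-2, 7), transverse axis horizontal; a² = 25, b² = 144.
c² = a² + b² = 25 + 144 = 169, so c = 13.
Foci lie on the horizontal axis through the center: (h ± c, k).

(-15, 7) and (11, 7)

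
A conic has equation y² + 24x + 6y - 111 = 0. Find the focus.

(-1, -3)

Only y is squared. Complete the square in y: (y + 3)² = -24(x - 5).
Vertex (5, -3); 4p = -24 so p = -6. Opens left.
Focus is p units from the vertex along the axis: (h + p, k).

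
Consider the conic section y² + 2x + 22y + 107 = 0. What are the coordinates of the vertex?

(7, -11)

Only y is squared. Complete the square in y: (y + 11)² = -2(x - 7).
Vertex (7, -11); 4p = -2 so p = -1/2. Opens left.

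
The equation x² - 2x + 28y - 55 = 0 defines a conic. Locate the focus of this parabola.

(1, -5)

Only x is squared. Complete the square in x: (x - 1)² = -28(y - 2).
Vertex (1, 2); 4p = -28 so p = -7. Opens down.
Focus is p units from the vertex along the axis: (h, k + p).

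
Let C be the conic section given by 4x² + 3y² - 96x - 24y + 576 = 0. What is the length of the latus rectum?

6

Rearranging, 4(x² - 24x) + 3(y² - 8y) = -576.
Complete the square in x and y: 4(x - 12)² + 3(y - 4)² = -576 + 576 + 48 = 48
Divide through by 48 to get (x - 12)²/12 + (y - 4)²/16 = 1.
Ellipse, center (12, 4), major axis vertical; a² = 16, b² = 12.
Latus rectum length = 2b²/a = 2·12/4 = 6.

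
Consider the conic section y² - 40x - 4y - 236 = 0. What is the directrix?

Only y is squared. Complete the square in y: (y - 2)² = 40(x + 6).
Vertex (-6, 2); 4p = 40 so p = 10. Opens right.
Directrix is the vertical line x = h − p = -6 − (10) = -16.

x = -16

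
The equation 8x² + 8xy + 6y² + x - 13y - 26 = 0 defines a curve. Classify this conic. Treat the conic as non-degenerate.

ellipse

A = 8, B = 8, C = 6.
Discriminant B² − 4AC = 8² − 4·8·6 = -128.
B² − 4AC < 0 ⇒ ellipse.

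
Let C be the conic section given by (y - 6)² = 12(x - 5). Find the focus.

(8, 6)

Vertex (5, 6); 4p = 12 so p = 3. Opens right.
Focus is p units from the vertex along the axis: (h + p, k).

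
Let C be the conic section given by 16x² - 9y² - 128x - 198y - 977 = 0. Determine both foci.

Group the x- and y-terms: 16(x² - 8x) -9(y² + 22y) = 977
Complete the square in x and y: 16(x - 4)² -9(y + 11)² = 977 + 256 - 1089 = 144
Dividing both sides by 144: (x - 4)²/9 - (y + 11)²/16 = 1
Hyperbola, center (4, -11), transverse axis horizontal; a² = 9, b² = 16.
c² = a² + b² = 9 + 16 = 25, so c = 5.
Foci lie on the horizontal axis through the center: (h ± c, k).

(-1, -11) and (9, -11)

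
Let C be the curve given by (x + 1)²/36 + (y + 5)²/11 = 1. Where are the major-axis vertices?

(-7, -5) and (5, -5)

Center (-1, -5). The larger denominator 36 sits under the x-term, so the major axis is horizontal; a² = 36, b² = 11.
a = 6. Vertices at (h ± a, k).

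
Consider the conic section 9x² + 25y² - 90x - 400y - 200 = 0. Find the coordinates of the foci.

Rearranging, 9(x² - 10x) + 25(y² - 16y) = 200.
Complete the square: 9(x - 5)² + 25(y - 8)² = 200 + 225 + 1600 = 2025
Divide through by 2025 to get (x - 5)²/225 + (y - 8)²/81 = 1.
Ellipse, center (5, 8), major axis horizontal; a² = 225, b² = 81.
c² = a² - b² = 225 - 81 = 144, so c = 12.
Foci lie on the horizontal axis through the center: (h ± c, k).

(-7, 8) and (17, 8)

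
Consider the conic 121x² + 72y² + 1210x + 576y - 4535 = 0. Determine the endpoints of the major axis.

Collect terms: 121(x² + 10x) + 72(y² + 8y) = 4535
Complete the square: 121(x + 5)² + 72(y + 4)² = 4535 + 3025 + 1152 = 8712
Divide through by 8712 to get (x + 5)²/72 + (y + 4)²/121 = 1.
Ellipse, center (-5, -4), major axis vertical; a² = 121, b² = 72.
a = 11. Vertices at (h, k ± a).

(-5, -15) and (-5, 7)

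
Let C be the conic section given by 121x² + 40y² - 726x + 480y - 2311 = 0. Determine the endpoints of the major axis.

(3, -17) and (3, 5)

Rearranging, 121(x² - 6x) + 40(y² + 12y) = 2311.
121(x - 3)² + 40(y + 6)² = 2311 + 1089 + 1440 = 4840
Dividing both sides by 4840: (x - 3)²/40 + (y + 6)²/121 = 1
Ellipse, center (3, -6), major axis vertical; a² = 121, b² = 40.
a = 11. Vertices at (h, k ± a).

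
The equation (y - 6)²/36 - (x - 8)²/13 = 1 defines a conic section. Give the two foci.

(8, -1) and (8, 13)

Center (8, 6). The positive term is the y-term, so the transverse axis is vertical; a² = 36, b² = 13.
c² = a² + b² = 36 + 13 = 49, so c = 7.
Foci lie on the vertical axis through the center: (h, k ± c).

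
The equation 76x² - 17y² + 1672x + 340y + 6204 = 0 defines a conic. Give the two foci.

(-11 - √93, 10) and (-11 + √93, 10)

Collect terms: 76(x² + 22x) -17(y² - 20y) = -6204
Complete the square: 76(x + 11)² -17(y - 10)² = -6204 + 9196 - 1700 = 1292
Divide by 1292: (x + 11)²/17 - (y - 10)²/76 = 1
Hyperbola, center (-11, 10), transverse axis horizontal; a² = 17, b² = 76.
c² = a² + b² = 17 + 76 = 93, so c = √93.
Foci lie on the horizontal axis through the center: (h ± c, k).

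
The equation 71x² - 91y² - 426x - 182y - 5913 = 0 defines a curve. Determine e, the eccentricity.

e = 9√182/91

Collect terms: 71(x² - 6x) -91(y² + 2y) = 5913
Complete the square in x and y: 71(x - 3)² -91(y + 1)² = 5913 + 639 - 91 = 6461
Divide by 6461: (x - 3)²/91 - (y + 1)²/71 = 1
Hyperbola, center (3, -1), transverse axis horizontal; a² = 91, b² = 71.
c² = a² + b² = 162, so c = 9√2.
e = c/a = 9√2/√91 = 9√182/91.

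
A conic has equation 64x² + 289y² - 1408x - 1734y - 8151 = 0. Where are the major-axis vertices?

Collect terms: 64(x² - 22x) + 289(y² - 6y) = 8151
Complete the square: 64(x - 11)² + 289(y - 3)² = 8151 + 7744 + 2601 = 18496
Divide through by 18496 to get (x - 11)²/289 + (y - 3)²/64 = 1.
Ellipse, center (11, 3), major axis horizontal; a² = 289, b² = 64.
a = 17. Vertices at (h ± a, k).

(-6, 3) and (28, 3)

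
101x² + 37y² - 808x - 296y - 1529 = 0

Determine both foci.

Group: 101(x² - 8x) + 37(y² - 8y) = 1529
Complete the square: 101(x - 4)² + 37(y - 4)² = 1529 + 1616 + 592 = 3737
Dividing both sides by 3737: (x - 4)²/37 + (y - 4)²/101 = 1
Ellipse, center (4, 4), major axis vertical; a² = 101, b² = 37.
c² = a² - b² = 101 - 37 = 64, so c = 8.
Foci lie on the vertical axis through the center: (h, k ± c).

(4, -4) and (4, 12)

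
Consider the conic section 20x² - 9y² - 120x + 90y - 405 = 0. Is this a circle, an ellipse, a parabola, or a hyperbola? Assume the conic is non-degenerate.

hyperbola

No xy term. Coefficients of x² and y² are A = 20, C = -9.
A and C have opposite signs ⇒ hyperbola.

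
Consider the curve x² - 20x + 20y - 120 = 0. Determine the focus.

(10, 6)

Only x is squared. Complete the square in x: (x - 10)² = -20(y - 11).
Vertex (10, 11); 4p = -20 so p = -5. Opens down.
Focus is p units from the vertex along the axis: (h, k + p).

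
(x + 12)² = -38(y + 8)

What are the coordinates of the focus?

(-12, -35/2)

Vertex (-12, -8); 4p = -38 so p = -19/2. Opens down.
Focus is p units from the vertex along the axis: (h, k + p).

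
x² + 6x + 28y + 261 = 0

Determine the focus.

(-3, -16)

Only x is squared. Complete the square in x: (x + 3)² = -28(y + 9).
Vertex (-3, -9); 4p = -28 so p = -7. Opens down.
Focus is p units from the vertex along the axis: (h, k + p).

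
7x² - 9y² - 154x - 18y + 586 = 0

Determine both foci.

Collect terms: 7(x² - 22x) -9(y² + 2y) = -586
Complete the square: 7(x - 11)² -9(y + 1)² = -586 + 847 - 9 = 252
Divide by 252: (x - 11)²/36 - (y + 1)²/28 = 1
Hyperbola, center (11, -1), transverse axis horizontal; a² = 36, b² = 28.
c² = a² + b² = 36 + 28 = 64, so c = 8.
Foci lie on the horizontal axis through the center: (h ± c, k).

(3, -1) and (19, -1)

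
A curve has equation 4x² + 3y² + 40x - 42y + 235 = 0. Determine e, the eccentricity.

e = 1/2

Group: 4(x² + 10x) + 3(y² - 14y) = -235
Complete the square: 4(x + 5)² + 3(y - 7)² = -235 + 100 + 147 = 12
Dividing both sides by 12: (x + 5)²/3 + (y - 7)²/4 = 1
Ellipse, center (-5, 7), major axis vertical; a² = 4, b² = 3.
c² = a² - b² = 1, so c = 1.
e = c/a = 1/2.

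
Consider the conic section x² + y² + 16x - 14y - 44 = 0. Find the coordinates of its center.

Group the x- and y-terms: (x² + 16x) + (y² - 14y) = 44
(x + 8)² + (y - 7)² = 44 + 64 + 49 = 157
So (x + 8)² + (y - 7)² = 157.
Circle centered at (-8, 7) with r² = 157.

(-8, 7)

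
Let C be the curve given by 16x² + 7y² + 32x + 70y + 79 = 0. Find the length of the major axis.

Collect terms: 16(x² + 2x) + 7(y² + 10y) = -79
16(x + 1)² + 7(y + 5)² = -79 + 16 + 175 = 112
Divide through by 112 to get (x + 1)²/7 + (y + 5)²/16 = 1.
Ellipse, center (-1, -5), major axis vertical; a² = 16, b² = 7.
a² = 16 so a = 4; the major axis has length 2a = 8.

8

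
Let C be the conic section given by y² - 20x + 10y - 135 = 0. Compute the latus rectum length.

Only y is squared. Complete the square in y: (y + 5)² = 20(x + 8).
Vertex (-8, -5); 4p = 20 so p = 5. Opens right.
Latus rectum length = |4p| = 20.

20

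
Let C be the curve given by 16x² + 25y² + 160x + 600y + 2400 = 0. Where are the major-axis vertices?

(-15, -12) and (5, -12)

Group: 16(x² + 10x) + 25(y² + 24y) = -2400
16(x + 5)² + 25(y + 12)² = -2400 + 400 + 3600 = 1600
Divide through by 1600 to get (x + 5)²/100 + (y + 12)²/64 = 1.
Ellipse, center (-5, -12), major axis horizontal; a² = 100, b² = 64.
a = 10. Vertices at (h ± a, k).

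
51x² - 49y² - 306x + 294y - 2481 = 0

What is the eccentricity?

Group: 51(x² - 6x) -49(y² - 6y) = 2481
Completing the square gives 51(x - 3)² -49(y - 3)² = 2481 + 459 - 441 = 2499.
Divide by 2499: (x - 3)²/49 - (y - 3)²/51 = 1
Hyperbola, center (3, 3), transverse axis horizontal; a² = 49, b² = 51.
c² = a² + b² = 100, so c = 10.
e = c/a = 10/7.

e = 10/7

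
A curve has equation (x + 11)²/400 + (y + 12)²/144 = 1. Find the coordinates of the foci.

(-27, -12) and (5, -12)

Center (-11, -12). The larger denominator 400 sits under the x-term, so the major axis is horizontal; a² = 400, b² = 144.
c² = a² - b² = 400 - 144 = 256, so c = 16.
Foci lie on the horizontal axis through the center: (h ± c, k).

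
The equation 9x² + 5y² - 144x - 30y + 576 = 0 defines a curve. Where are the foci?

(8, 1) and (8, 5)

Group: 9(x² - 16x) + 5(y² - 6y) = -576
Completing the square gives 9(x - 8)² + 5(y - 3)² = -576 + 576 + 45 = 45.
Dividing both sides by 45: (x - 8)²/5 + (y - 3)²/9 = 1
Ellipse, center (8, 3), major axis vertical; a² = 9, b² = 5.
c² = a² - b² = 9 - 5 = 4, so c = 2.
Foci lie on the vertical axis through the center: (h, k ± c).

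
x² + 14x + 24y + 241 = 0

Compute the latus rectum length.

24

Only x is squared. Complete the square in x: (x + 7)² = -24(y + 8).
Vertex (-7, -8); 4p = -24 so p = -6. Opens down.
Latus rectum length = |4p| = 24.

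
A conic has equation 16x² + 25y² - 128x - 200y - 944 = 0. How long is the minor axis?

16(x² - 8x) + 25(y² - 8y) = 944
Completing the square gives 16(x - 4)² + 25(y - 4)² = 944 + 256 + 400 = 1600.
Divide through by 1600 to get (x - 4)²/100 + (y - 4)²/64 = 1.
Ellipse, center (4, 4), major axis horizontal; a² = 100, b² = 64.
b² = 64 so b = 8; the minor axis has length 2b = 16.

16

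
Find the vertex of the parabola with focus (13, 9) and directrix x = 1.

(7, 9)

The vertex is the midpoint between the focus and the directrix along the axis of symmetry.
Axis is horizontal (directrix is vertical). Vertex x-coordinate = (13 + 1)/2 = 7; y-coordinate = 9.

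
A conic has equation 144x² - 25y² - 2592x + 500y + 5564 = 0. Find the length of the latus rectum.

Group the x- and y-terms: 144(x² - 18x) -25(y² - 20y) = -5564
Completing the square gives 144(x - 9)² -25(y - 10)² = -5564 + 11664 - 2500 = 3600.
Divide by 3600: (x - 9)²/25 - (y - 10)²/144 = 1
Hyperbola, center (9, 10), transverse axis horizontal; a² = 25, b² = 144.
Latus rectum length = 2b²/a = 2·144/5 = 288/5.

288/5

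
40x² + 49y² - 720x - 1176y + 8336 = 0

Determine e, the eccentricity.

Rearranging, 40(x² - 18x) + 49(y² - 24y) = -8336.
Completing the square gives 40(x - 9)² + 49(y - 12)² = -8336 + 3240 + 7056 = 1960.
Divide through by 1960 to get (x - 9)²/49 + (y - 12)²/40 = 1.
Ellipse, center (9, 12), major axis horizontal; a² = 49, b² = 40.
c² = a² - b² = 9, so c = 3.
e = c/a = 3/7.

e = 3/7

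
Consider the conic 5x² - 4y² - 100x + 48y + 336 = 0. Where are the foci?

(7, 6) and (13, 6)

Group the x- and y-terms: 5(x² - 20x) -4(y² - 12y) = -336
Complete the square: 5(x - 10)² -4(y - 6)² = -336 + 500 - 144 = 20
Divide by 20: (x - 10)²/4 - (y - 6)²/5 = 1
Hyperbola, center (10, 6), transverse axis horizontal; a² = 4, b² = 5.
c² = a² + b² = 4 + 5 = 9, so c = 3.
Foci lie on the horizontal axis through the center: (h ± c, k).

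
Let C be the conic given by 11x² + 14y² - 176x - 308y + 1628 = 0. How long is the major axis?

2√70

Collect terms: 11(x² - 16x) + 14(y² - 22y) = -1628
11(x - 8)² + 14(y - 11)² = -1628 + 704 + 1694 = 770
Divide by 770: (x - 8)²/70 + (y - 11)²/55 = 1
Ellipse, center (8, 11), major axis horizontal; a² = 70, b² = 55.
a² = 70 so a = √70; the major axis has length 2a = 2√70.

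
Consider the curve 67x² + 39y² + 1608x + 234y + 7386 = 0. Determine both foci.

(-12, -3 - 2√7) and (-12, -3 + 2√7)

Collect terms: 67(x² + 24x) + 39(y² + 6y) = -7386
Complete the square: 67(x + 12)² + 39(y + 3)² = -7386 + 9648 + 351 = 2613
Dividing both sides by 2613: (x + 12)²/39 + (y + 3)²/67 = 1
Ellipse, center (-12, -3), major axis vertical; a² = 67, b² = 39.
c² = a² - b² = 67 - 39 = 28, so c = 2√7.
Foci lie on the vertical axis through the center: (h, k ± c).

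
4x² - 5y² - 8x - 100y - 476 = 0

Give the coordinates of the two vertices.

4(x² - 2x) -5(y² + 20y) = 476
4(x - 1)² -5(y + 10)² = 476 + 4 - 500 = -20
Dividing both sides by -20: (y + 10)²/4 - (x - 1)²/5 = 1
Hyperbola, center (1, -10), transverse axis vertical; a² = 4, b² = 5.
a = 2. Vertices at (h, k ± a).

(1, -12) and (1, -8)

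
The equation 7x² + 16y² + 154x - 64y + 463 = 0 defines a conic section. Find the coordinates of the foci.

Collect terms: 7(x² + 22x) + 16(y² - 4y) = -463
Complete the square: 7(x + 11)² + 16(y - 2)² = -463 + 847 + 64 = 448
Divide by 448: (x + 11)²/64 + (y - 2)²/28 = 1
Ellipse, center (-11, 2), major axis horizontal; a² = 64, b² = 28.
c² = a² - b² = 64 - 28 = 36, so c = 6.
Foci lie on the horizontal axis through the center: (h ± c, k).

(-17, 2) and (-5, 2)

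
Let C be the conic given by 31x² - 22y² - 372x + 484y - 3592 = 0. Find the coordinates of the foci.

(6 - √159, 11) and (6 + √159, 11)

Group: 31(x² - 12x) -22(y² - 22y) = 3592
Completing the square gives 31(x - 6)² -22(y - 11)² = 3592 + 1116 - 2662 = 2046.
Divide by 2046: (x - 6)²/66 - (y - 11)²/93 = 1
Hyperbola, center (6, 11), transverse axis horizontal; a² = 66, b² = 93.
c² = a² + b² = 66 + 93 = 159, so c = √159.
Foci lie on the horizontal axis through the center: (h ± c, k).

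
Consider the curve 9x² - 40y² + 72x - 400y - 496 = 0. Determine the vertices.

Group the x- and y-terms: 9(x² + 8x) -40(y² + 10y) = 496
Completing the square gives 9(x + 4)² -40(y + 5)² = 496 + 144 - 1000 = -360.
Dividing both sides by -360: (y + 5)²/9 - (x + 4)²/40 = 1
Hyperbola, center (-4, -5), transverse axis vertical; a² = 9, b² = 40.
a = 3. Vertices at (h, k ± a).

(-4, -8) and (-4, -2)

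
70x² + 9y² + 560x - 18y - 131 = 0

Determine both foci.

Group: 70(x² + 8x) + 9(y² - 2y) = 131
70(x + 4)² + 9(y - 1)² = 131 + 1120 + 9 = 1260
Divide by 1260: (x + 4)²/18 + (y - 1)²/140 = 1
Ellipse, center (-4, 1), major axis vertical; a² = 140, b² = 18.
c² = a² - b² = 140 - 18 = 122, so c = √122.
Foci lie on the vertical axis through the center: (h, k ± c).

(-4, 1 - √122) and (-4, 1 + √122)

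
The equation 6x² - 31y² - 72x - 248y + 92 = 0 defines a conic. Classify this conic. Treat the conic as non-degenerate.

No xy term. Coefficients of x² and y² are A = 6, C = -31.
A and C have opposite signs ⇒ hyperbola.

hyperbola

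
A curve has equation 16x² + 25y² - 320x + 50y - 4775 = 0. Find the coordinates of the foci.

(-2, -1) and (22, -1)

Collect terms: 16(x² - 20x) + 25(y² + 2y) = 4775
Complete the square in x and y: 16(x - 10)² + 25(y + 1)² = 4775 + 1600 + 25 = 6400
Divide through by 6400 to get (x - 10)²/400 + (y + 1)²/256 = 1.
Ellipse, center (10, -1), major axis horizontal; a² = 400, b² = 256.
c² = a² - b² = 400 - 256 = 144, so c = 12.
Foci lie on the horizontal axis through the center: (h ± c, k).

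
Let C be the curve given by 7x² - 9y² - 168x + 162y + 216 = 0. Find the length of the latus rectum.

Rearranging, 7(x² - 24x) -9(y² - 18y) = -216.
Complete the square in x and y: 7(x - 12)² -9(y - 9)² = -216 + 1008 - 729 = 63
Divide through by 63 to get (x - 12)²/9 - (y - 9)²/7 = 1.
Hyperbola, center (12, 9), transverse axis horizontal; a² = 9, b² = 7.
Latus rectum length = 2b²/a = 2·7/3 = 14/3.

14/3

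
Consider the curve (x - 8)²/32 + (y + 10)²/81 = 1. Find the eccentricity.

Center (8, -10). The larger denominator 81 sits under the y-term, so the major axis is vertical; a² = 81, b² = 32.
c² = a² - b² = 49, so c = 7.
e = c/a = 7/9.

e = 7/9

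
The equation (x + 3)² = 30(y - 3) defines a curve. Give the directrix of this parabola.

Vertex (-3, 3); 4p = 30 so p = 15/2. Opens up.
Directrix is the horizontal line y = k − p = 3 − (15/2) = -9/2.

y = -9/2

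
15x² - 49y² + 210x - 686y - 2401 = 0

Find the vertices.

Rearranging, 15(x² + 14x) -49(y² + 14y) = 2401.
15(x + 7)² -49(y + 7)² = 2401 + 735 - 2401 = 735
Dividing both sides by 735: (x + 7)²/49 - (y + 7)²/15 = 1
Hyperbola, center (-7, -7), transverse axis horizontal; a² = 49, b² = 15.
a = 7. Vertices at (h ± a, k).

(-14, -7) and (0, -7)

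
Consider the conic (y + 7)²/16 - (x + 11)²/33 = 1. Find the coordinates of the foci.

Center (-11, -7). The positive term is the y-term, so the transverse axis is vertical; a² = 16, b² = 33.
c² = a² + b² = 16 + 33 = 49, so c = 7.
Foci lie on the vertical axis through the center: (h, k ± c).

(-11, -14) and (-11, 0)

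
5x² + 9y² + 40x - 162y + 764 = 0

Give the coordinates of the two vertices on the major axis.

Group the x- and y-terms: 5(x² + 8x) + 9(y² - 18y) = -764
Completing the square gives 5(x + 4)² + 9(y - 9)² = -764 + 80 + 729 = 45.
Dividing both sides by 45: (x + 4)²/9 + (y - 9)²/5 = 1
Ellipse, center (-4, 9), major axis horizontal; a² = 9, b² = 5.
a = 3. Vertices at (h ± a, k).

(-7, 9) and (-1, 9)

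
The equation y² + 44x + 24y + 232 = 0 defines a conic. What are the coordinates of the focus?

(-13, -12)

Only y is squared. Complete the square in y: (y + 12)² = -44(x + 2).
Vertex (-2, -12); 4p = -44 so p = -11. Opens left.
Focus is p units from the vertex along the axis: (h + p, k).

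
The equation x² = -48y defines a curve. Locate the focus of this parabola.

Vertex (0, 0); 4p = -48 so p = -12. Opens down.
Focus is p units from the vertex along the axis: (h, k + p).

(0, -12)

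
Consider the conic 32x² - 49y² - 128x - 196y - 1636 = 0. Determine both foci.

Collect terms: 32(x² - 4x) -49(y² + 4y) = 1636
Completing the square gives 32(x - 2)² -49(y + 2)² = 1636 + 128 - 196 = 1568.
Divide by 1568: (x - 2)²/49 - (y + 2)²/32 = 1
Hyperbola, center (2, -2), transverse axis horizontal; a² = 49, b² = 32.
c² = a² + b² = 49 + 32 = 81, so c = 9.
Foci lie on the horizontal axis through the center: (h ± c, k).

(-7, -2) and (11, -2)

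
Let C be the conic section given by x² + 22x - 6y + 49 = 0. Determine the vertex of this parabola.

Only x is squared. Complete the square in x: (x + 11)² = 6(y + 12).
Vertex (-11, -12); 4p = 6 so p = 3/2. Opens up.

(-11, -12)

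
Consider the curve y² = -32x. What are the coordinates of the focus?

Vertex (0, 0); 4p = -32 so p = -8. Opens left.
Focus is p units from the vertex along the axis: (h + p, k).

(-8, 0)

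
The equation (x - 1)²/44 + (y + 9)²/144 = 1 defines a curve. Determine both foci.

Center (1, -9). The larger denominator 144 sits under the y-term, so the major axis is vertical; a² = 144, b² = 44.
c² = a² - b² = 144 - 44 = 100, so c = 10.
Foci lie on the vertical axis through the center: (h, k ± c).

(1, -19) and (1, 1)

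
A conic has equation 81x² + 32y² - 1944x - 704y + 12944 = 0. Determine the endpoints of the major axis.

(12, 2) and (12, 20)

81(x² - 24x) + 32(y² - 22y) = -12944
81(x - 12)² + 32(y - 11)² = -12944 + 11664 + 3872 = 2592
Dividing both sides by 2592: (x - 12)²/32 + (y - 11)²/81 = 1
Ellipse, center (12, 11), major axis vertical; a² = 81, b² = 32.
a = 9. Vertices at (h, k ± a).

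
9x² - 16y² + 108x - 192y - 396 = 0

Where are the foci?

Group the x- and y-terms: 9(x² + 12x) -16(y² + 12y) = 396
Complete the square: 9(x + 6)² -16(y + 6)² = 396 + 324 - 576 = 144
Divide through by 144 to get (x + 6)²/16 - (y + 6)²/9 = 1.
Hyperbola, center (-6, -6), transverse axis horizontal; a² = 16, b² = 9.
c² = a² + b² = 16 + 9 = 25, so c = 5.
Foci lie on the horizontal axis through the center: (h ± c, k).

(-11, -6) and (-1, -6)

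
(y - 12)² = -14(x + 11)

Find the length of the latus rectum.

14

Vertex (-11, 12); 4p = -14 so p = -7/2. Opens left.
Latus rectum length = |4p| = 14.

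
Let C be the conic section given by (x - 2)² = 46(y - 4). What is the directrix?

y = -15/2

Vertex (2, 4); 4p = 46 so p = 23/2. Opens up.
Directrix is the horizontal line y = k − p = 4 − (23/2) = -15/2.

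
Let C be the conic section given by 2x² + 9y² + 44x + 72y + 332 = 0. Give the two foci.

(-11 - √21, -4) and (-11 + √21, -4)

Group the x- and y-terms: 2(x² + 22x) + 9(y² + 8y) = -332
2(x + 11)² + 9(y + 4)² = -332 + 242 + 144 = 54
Divide through by 54 to get (x + 11)²/27 + (y + 4)²/6 = 1.
Ellipse, center (-11, -4), major axis horizontal; a² = 27, b² = 6.
c² = a² - b² = 27 - 6 = 21, so c = √21.
Foci lie on the horizontal axis through the center: (h ± c, k).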